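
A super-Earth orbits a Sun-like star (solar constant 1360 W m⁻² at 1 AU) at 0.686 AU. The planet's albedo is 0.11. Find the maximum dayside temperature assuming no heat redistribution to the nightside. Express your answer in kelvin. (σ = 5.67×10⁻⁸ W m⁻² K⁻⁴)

T_ss ≈ 462 K

Flux at 0.686 AU: S = 1360/0.686² = 2890 W m⁻².
With no redistribution each surface element balances locally: S(1−A) = σT⁴.
T = [2890 × 0.89 / 5.67×10⁻⁸]^(1/4) = (4.54×10¹⁰)^(1/4) = 462 K.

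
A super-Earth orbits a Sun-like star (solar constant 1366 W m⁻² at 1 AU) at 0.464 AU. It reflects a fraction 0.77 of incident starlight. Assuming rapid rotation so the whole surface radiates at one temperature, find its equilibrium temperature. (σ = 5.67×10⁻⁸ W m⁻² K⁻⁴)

Flux at 0.464 AU: S = 1366/0.464² = 6340 W m⁻².
Energy balance: absorbed = emitted ⇒ πR²·S(1−A) = 4πR²·σT_eq⁴, so T_eq⁴ = S(1−A)/(4σ).
T_eq = [6340 × 0.23 / (4 × 5.67×10⁻⁸)]^(1/4) = (6.43×10⁹)^(1/4) = 283 K.

T_eq ≈ 283 K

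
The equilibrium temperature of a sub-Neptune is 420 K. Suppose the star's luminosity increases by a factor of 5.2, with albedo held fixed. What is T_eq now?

T_eq ≈ 634 K

T_eq ∝ L^(1/4) · d^(−1/2).
T′ = 420 × 5.2^(1/4) = 634 K.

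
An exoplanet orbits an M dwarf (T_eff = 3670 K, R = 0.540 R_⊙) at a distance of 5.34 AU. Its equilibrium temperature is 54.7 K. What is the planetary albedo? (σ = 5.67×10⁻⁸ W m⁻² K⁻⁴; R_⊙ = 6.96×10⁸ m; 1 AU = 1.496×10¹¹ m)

R_⋆ = 0.540 × 6.96×10⁸ = 3.76×10⁸ m.
d = 5.34 AU = 7.99×10¹¹ m.
L = 4πR_⋆²σT_⋆⁴ = 4π(3.76×10⁸)² × 5.67×10⁻⁸ × (3670)⁴ = 1.83×10²⁵ W.
S = L/(4πd²) = 2.28 W m⁻².
From T_eq⁴ = S(1−A)/(4σ): 1−A = 4σT_eq⁴/S.
1−A = 4 × 5.67×10⁻⁸ × (54.7)⁴ / 2.28 = 0.892.

A ≈ 0.11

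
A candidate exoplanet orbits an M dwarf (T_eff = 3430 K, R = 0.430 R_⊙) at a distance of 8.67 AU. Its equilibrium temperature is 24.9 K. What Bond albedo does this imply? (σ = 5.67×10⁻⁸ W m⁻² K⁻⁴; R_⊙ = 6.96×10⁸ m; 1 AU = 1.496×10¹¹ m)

R_⋆ = 0.430 × 6.96×10⁸ = 2.99×10⁸ m.
d = 8.67 AU = 1.30×10¹² m.
L = 4πR_⋆²σT_⋆⁴ = 4π(2.99×10⁸)² × 5.67×10⁻⁸ × (3430)⁴ = 8.83×10²⁴ W.
S = L/(4πd²) = 0.418 W m⁻².
From T_eq⁴ = S(1−A)/(4σ): 1−A = 4σT_eq⁴/S.
1−A = 4 × 5.67×10⁻⁸ × (24.9)⁴ / 0.418 = 0.209.

A ≈ 0.79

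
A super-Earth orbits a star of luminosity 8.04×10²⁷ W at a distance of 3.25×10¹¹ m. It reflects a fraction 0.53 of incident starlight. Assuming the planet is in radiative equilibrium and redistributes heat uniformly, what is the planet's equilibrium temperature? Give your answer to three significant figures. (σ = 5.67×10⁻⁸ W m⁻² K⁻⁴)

Flux: S = L/(4πd²) = 8.04×10²⁷/(4π×(3.25×10¹¹)²) = 6060 W m⁻².
Energy balance: absorbed = emitted ⇒ πR²·S(1−A) = 4πR²·σT_eq⁴, so T_eq⁴ = S(1−A)/(4σ).
T_eq = [6060 × 0.47 / (4 × 5.67×10⁻⁸)]^(1/4) = (1.26×10¹⁰)^(1/4) = 335 K.

T_eq ≈ 335 K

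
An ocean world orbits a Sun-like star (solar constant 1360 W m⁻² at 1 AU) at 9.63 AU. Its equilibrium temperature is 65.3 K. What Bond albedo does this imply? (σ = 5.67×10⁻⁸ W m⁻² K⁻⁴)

Flux at 9.63 AU: S = 1360/9.63² = 14.7 W m⁻².
From T_eq⁴ = S(1−A)/(4σ): 1−A = 4σT_eq⁴/S.
1−A = 4 × 5.67×10⁻⁸ × (65.3)⁴ / 14.7 = 0.281.

A ≈ 0.72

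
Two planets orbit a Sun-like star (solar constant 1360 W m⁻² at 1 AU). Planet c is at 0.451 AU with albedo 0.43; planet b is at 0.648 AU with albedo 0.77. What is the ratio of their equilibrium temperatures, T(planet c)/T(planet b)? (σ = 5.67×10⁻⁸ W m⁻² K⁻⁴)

T_eq = [S₀(1−A)/(4σd²)]^(1/4), so T ∝ (1−A)^(1/4) / √d.
T₁ = [1360×0.57/(4×5.67×10⁻⁸×0.451²)]^(1/4) = 360.04 K.
T₂ = [1360×0.23/(4×5.67×10⁻⁸×0.648²)]^(1/4) = 239.40 K.

T₁/T₂ ≈ 1.504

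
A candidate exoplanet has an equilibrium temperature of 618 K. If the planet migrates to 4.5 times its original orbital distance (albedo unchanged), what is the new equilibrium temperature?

T_eq ∝ L^(1/4) · d^(−1/2).
T′ = 618 / 4.5^(1/2) = 291 K.

T_eq ≈ 291 K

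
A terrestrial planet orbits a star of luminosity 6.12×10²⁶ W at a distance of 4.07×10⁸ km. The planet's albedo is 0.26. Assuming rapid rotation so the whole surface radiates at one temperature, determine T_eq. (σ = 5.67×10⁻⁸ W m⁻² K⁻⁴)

d = 4.07×10⁸ km = 4.07×10¹¹ m.
Flux: S = L/(4πd²) = 6.12×10²⁶/(4π×(4.07×10¹¹)²) = 294 W m⁻².
Energy balance: absorbed = emitted ⇒ πR²·S(1−A) = 4πR²·σT_eq⁴, so T_eq⁴ = S(1−A)/(4σ).
T_eq = [294 × 0.74 / (4 × 5.67×10⁻⁸)]^(1/4) = (9.59×10⁸)^(1/4) = 176 K.

T_eq ≈ 176 K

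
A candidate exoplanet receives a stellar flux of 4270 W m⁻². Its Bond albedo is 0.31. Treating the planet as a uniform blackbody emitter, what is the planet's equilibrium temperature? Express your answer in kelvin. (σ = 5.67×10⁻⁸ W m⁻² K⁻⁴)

Energy balance: absorbed = emitted ⇒ πR²·S(1−A) = 4πR²·σT_eq⁴, so T_eq⁴ = S(1−A)/(4σ).
T_eq = [4270 × 0.69 / (4 × 5.67×10⁻⁸)]^(1/4) = (1.30×10¹⁰)^(1/4) = 338 K.

T_eq ≈ 338 K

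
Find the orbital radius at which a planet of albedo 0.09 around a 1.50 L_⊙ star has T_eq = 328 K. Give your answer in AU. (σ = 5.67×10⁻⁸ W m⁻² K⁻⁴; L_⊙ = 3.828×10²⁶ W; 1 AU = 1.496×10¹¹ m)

d ≈ 0.841 AU

L = 1.50 × 3.828×10²⁶ = 5.74×10²⁶ W.
From T_eq⁴ = L(1−A)/(16πσd²): d = √[L(1−A)/(16πσT_eq⁴)].
d = √[5.74×10²⁶ × 0.91 / (16π × 5.67×10⁻⁸ × (328)⁴)] = 1.26×10¹¹ m = 0.841 AU.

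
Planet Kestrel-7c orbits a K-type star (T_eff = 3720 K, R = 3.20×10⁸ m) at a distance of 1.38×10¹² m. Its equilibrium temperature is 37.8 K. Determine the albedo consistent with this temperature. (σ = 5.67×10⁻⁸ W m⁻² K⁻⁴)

A ≈ 0.21

L = 4πR_⋆²σT_⋆⁴ = 4π(3.20×10⁸)² × 5.67×10⁻⁸ × (3720)⁴ = 1.40×10²⁵ W.
S = L/(4πd²) = 0.584 W m⁻².
From T_eq⁴ = S(1−A)/(4σ): 1−A = 4σT_eq⁴/S.
1−A = 4 × 5.67×10⁻⁸ × (37.8)⁴ / 0.584 = 0.793.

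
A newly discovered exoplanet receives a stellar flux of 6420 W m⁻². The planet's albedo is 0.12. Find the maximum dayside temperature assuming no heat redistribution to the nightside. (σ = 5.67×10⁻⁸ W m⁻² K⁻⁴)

T_ss ≈ 562 K

With no redistribution each surface element balances locally: S(1−A) = σT⁴.
T = [6420 × 0.88 / 5.67×10⁻⁸]^(1/4) = (9.96×10¹⁰)^(1/4) = 562 K.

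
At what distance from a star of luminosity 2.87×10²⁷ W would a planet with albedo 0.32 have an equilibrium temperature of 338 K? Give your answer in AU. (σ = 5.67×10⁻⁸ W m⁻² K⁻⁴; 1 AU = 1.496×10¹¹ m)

d ≈ 1.53 AU

From T_eq⁴ = L(1−A)/(16πσd²): d = √[L(1−A)/(16πσT_eq⁴)].
d = √[2.87×10²⁷ × 0.68 / (16π × 5.67×10⁻⁸ × (338)⁴)] = 2.29×10¹¹ m = 1.53 AU.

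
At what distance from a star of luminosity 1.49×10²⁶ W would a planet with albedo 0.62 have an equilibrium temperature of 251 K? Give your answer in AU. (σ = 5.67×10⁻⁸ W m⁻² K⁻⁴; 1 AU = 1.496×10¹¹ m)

d ≈ 0.473 AU

From T_eq⁴ = L(1−A)/(16πσd²): d = √[L(1−A)/(16πσT_eq⁴)].
d = √[1.49×10²⁶ × 0.38 / (16π × 5.67×10⁻⁸ × (251)⁴)] = 7.07×10¹⁰ m = 0.473 AU.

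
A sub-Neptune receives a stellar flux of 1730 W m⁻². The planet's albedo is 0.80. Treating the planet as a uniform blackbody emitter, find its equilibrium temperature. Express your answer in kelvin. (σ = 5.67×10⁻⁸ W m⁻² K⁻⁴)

Energy balance: absorbed = emitted ⇒ πR²·S(1−A) = 4πR²·σT_eq⁴, so T_eq⁴ = S(1−A)/(4σ).
T_eq = [1730 × 0.20 / (4 × 5.67×10⁻⁸)]^(1/4) = (1.53×10⁹)^(1/4) = 198 K.

T_eq ≈ 198 K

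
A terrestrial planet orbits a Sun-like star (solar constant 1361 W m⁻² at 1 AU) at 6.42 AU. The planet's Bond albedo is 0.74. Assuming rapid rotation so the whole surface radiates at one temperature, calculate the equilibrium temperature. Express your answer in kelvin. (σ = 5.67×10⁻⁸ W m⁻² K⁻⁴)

Flux at 6.42 AU: S = 1361/6.42² = 33.0 W m⁻².
Energy balance: absorbed = emitted ⇒ πR²·S(1−A) = 4πR²·σT_eq⁴, so T_eq⁴ = S(1−A)/(4σ).
T_eq = [33.0 × 0.26 / (4 × 5.67×10⁻⁸)]^(1/4) = (3.79×10⁷)^(1/4) = 78.4 K.

T_eq ≈ 78.4 K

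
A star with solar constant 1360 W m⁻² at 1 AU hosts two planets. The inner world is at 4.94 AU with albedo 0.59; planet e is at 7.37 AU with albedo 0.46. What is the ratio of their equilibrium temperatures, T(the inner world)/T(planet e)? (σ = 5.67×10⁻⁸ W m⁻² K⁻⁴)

T_eq = [S₀(1−A)/(4σd²)]^(1/4), so T ∝ (1−A)^(1/4) / √d.
T₁ = [1360×0.41/(4×5.67×10⁻⁸×4.94²)]^(1/4) = 100.19 K.
T₂ = [1360×0.54/(4×5.67×10⁻⁸×7.37²)]^(1/4) = 87.87 K.

T₁/T₂ ≈ 1.140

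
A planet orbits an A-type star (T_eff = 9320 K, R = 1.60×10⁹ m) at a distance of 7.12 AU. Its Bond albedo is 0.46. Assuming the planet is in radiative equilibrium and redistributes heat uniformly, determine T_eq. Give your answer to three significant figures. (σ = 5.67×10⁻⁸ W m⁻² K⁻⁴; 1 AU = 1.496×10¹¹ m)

T_eq ≈ 219 K

d = 7.12 AU = 1.07×10¹² m.
L = 4πR_⋆²σT_⋆⁴ = 4π(1.60×10⁹)² × 5.67×10⁻⁸ × (9320)⁴ = 1.38×10²⁸ W.
S = L/(4πd²) = 965 W m⁻².
Energy balance: absorbed = emitted ⇒ πR²·S(1−A) = 4πR²·σT_eq⁴, so T_eq⁴ = S(1−A)/(4σ).
T_eq = [965 × 0.54 / (4 × 5.67×10⁻⁸)]^(1/4) = (2.30×10⁹)^(1/4) = 219 K.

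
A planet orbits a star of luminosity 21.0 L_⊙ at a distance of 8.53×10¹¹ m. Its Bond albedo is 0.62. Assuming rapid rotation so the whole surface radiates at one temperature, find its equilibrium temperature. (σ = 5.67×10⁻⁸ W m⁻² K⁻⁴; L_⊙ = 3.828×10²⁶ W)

L = 21.0 × 3.828×10²⁶ = 8.04×10²⁷ W.
Flux: S = L/(4πd²) = 8.04×10²⁷/(4π×(8.53×10¹¹)²) = 879 W m⁻².
Energy balance: absorbed = emitted ⇒ πR²·S(1−A) = 4πR²·σT_eq⁴, so T_eq⁴ = S(1−A)/(4σ).
T_eq = [879 × 0.38 / (4 × 5.67×10⁻⁸)]^(1/4) = (1.47×10⁹)^(1/4) = 196 K.

T_eq ≈ 196 K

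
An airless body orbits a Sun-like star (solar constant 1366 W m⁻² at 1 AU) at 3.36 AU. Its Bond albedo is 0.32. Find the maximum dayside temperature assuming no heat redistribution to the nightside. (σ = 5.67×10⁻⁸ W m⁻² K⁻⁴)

Flux at 3.36 AU: S = 1366/3.36² = 121 W m⁻².
With no redistribution each surface element balances locally: S(1−A) = σT⁴.
T = [121 × 0.68 / 5.67×10⁻⁸]^(1/4) = (1.45×10⁹)^(1/4) = 195 K.

T_ss ≈ 195 K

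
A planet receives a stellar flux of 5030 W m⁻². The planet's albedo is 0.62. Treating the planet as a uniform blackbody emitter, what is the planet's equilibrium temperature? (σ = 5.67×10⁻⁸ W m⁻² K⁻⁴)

Energy balance: absorbed = emitted ⇒ πR²·S(1−A) = 4πR²·σT_eq⁴, so T_eq⁴ = S(1−A)/(4σ).
T_eq = [5030 × 0.38 / (4 × 5.67×10⁻⁸)]^(1/4) = (8.43×10⁹)^(1/4) = 303 K.

T_eq ≈ 303 K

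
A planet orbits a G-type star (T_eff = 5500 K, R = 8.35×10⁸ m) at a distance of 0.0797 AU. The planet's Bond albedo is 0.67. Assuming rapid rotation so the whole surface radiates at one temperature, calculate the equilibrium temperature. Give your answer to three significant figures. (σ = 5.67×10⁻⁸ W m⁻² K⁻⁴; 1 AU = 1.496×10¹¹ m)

d = 0.0797 AU = 1.19×10¹⁰ m.
L = 4πR_⋆²σT_⋆⁴ = 4π(8.35×10⁸)² × 5.67×10⁻⁸ × (5500)⁴ = 4.55×10²⁶ W.
S = L/(4πd²) = 2.54×10⁵ W m⁻².
Energy balance: absorbed = emitted ⇒ πR²·S(1−A) = 4πR²·σT_eq⁴, so T_eq⁴ = S(1−A)/(4σ).
T_eq = [2.54×10⁵ × 0.33 / (4 × 5.67×10⁻⁸)]^(1/4) = (3.70×10¹¹)^(1/4) = 780 K.

T_eq ≈ 780 K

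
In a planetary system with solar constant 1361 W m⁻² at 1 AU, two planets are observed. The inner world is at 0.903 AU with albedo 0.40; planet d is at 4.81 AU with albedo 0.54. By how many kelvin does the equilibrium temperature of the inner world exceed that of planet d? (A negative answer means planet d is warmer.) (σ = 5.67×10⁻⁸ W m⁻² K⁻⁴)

T_eq = [S₀(1−A)/(4σd²)]^(1/4), so T ∝ (1−A)^(1/4) / √d.
T₁ = [1361×0.60/(4×5.67×10⁻⁸×0.903²)]^(1/4) = 257.78 K.
T₂ = [1361×0.46/(4×5.67×10⁻⁸×4.81²)]^(1/4) = 104.51 K.

ΔT ≈ 153.3 K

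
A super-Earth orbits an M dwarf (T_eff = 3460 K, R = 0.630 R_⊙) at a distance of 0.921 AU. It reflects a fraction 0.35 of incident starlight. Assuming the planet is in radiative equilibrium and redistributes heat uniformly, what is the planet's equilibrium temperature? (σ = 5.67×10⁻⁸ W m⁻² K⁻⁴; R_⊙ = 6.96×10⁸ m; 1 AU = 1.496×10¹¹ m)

T_eq ≈ 124 K

R_⋆ = 0.630 × 6.96×10⁸ = 4.38×10⁸ m.
d = 0.921 AU = 1.38×10¹¹ m.
L = 4πR_⋆²σT_⋆⁴ = 4π(4.38×10⁸)² × 5.67×10⁻⁸ × (3460)⁴ = 1.96×10²⁵ W.
S = L/(4πd²) = 82.3 W m⁻².
Energy balance: absorbed = emitted ⇒ πR²·S(1−A) = 4πR²·σT_eq⁴, so T_eq⁴ = S(1−A)/(4σ).
T_eq = [82.3 × 0.65 / (4 × 5.67×10⁻⁸)]^(1/4) = (2.36×10⁸)^(1/4) = 124 K.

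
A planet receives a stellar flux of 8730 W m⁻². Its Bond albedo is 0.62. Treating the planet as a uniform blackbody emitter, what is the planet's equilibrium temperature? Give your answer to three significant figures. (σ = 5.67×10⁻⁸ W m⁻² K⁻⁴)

T_eq ≈ 348 K

Energy balance: absorbed = emitted ⇒ πR²·S(1−A) = 4πR²·σT_eq⁴, so T_eq⁴ = S(1−A)/(4σ).
T_eq = [8730 × 0.38 / (4 × 5.67×10⁻⁸)]^(1/4) = (1.46×10¹⁰)^(1/4) = 348 K.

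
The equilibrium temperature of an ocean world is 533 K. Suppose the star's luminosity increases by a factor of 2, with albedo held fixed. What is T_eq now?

T_eq ≈ 634 K

T_eq ∝ L^(1/4) · d^(−1/2).
T′ = 533 × 2^(1/4) = 634 K.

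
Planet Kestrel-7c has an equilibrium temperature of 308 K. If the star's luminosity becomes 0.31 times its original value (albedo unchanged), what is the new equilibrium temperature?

T_eq ≈ 230 K

T_eq ∝ L^(1/4) · d^(−1/2).
T′ = 308 × 0.31^(1/4) = 230 K.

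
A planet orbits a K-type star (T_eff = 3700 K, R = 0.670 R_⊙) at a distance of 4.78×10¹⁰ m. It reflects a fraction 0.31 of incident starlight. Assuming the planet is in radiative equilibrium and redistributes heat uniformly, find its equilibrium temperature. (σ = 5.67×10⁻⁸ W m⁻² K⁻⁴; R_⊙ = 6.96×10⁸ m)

R_⋆ = 0.670 × 6.96×10⁸ = 4.66×10⁸ m.
L = 4πR_⋆²σT_⋆⁴ = 4π(4.66×10⁸)² × 5.67×10⁻⁸ × (3700)⁴ = 2.90×10²⁵ W.
S = L/(4πd²) = 1010 W m⁻².
Energy balance: absorbed = emitted ⇒ πR²·S(1−A) = 4πR²·σT_eq⁴, so T_eq⁴ = S(1−A)/(4σ).
T_eq = [1010 × 0.69 / (4 × 5.67×10⁻⁸)]^(1/4) = (3.08×10⁹)^(1/4) = 236 K.

T_eq ≈ 236 K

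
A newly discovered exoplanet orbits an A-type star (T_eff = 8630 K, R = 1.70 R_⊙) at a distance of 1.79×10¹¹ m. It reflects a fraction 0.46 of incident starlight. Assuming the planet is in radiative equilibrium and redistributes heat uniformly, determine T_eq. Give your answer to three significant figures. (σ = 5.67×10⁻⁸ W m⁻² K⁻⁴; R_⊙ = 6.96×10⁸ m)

T_eq ≈ 425 K

R_⋆ = 1.70 × 6.96×10⁸ = 1.18×10⁹ m.
L = 4πR_⋆²σT_⋆⁴ = 4π(1.18×10⁹)² × 5.67×10⁻⁸ × (8630)⁴ = 5.53×10²⁷ W.
S = L/(4πd²) = 1.37×10⁴ W m⁻².
Energy balance: absorbed = emitted ⇒ πR²·S(1−A) = 4πR²·σT_eq⁴, so T_eq⁴ = S(1−A)/(4σ).
T_eq = [1.37×10⁴ × 0.54 / (4 × 5.67×10⁻⁸)]^(1/4) = (3.27×10¹⁰)^(1/4) = 425 K.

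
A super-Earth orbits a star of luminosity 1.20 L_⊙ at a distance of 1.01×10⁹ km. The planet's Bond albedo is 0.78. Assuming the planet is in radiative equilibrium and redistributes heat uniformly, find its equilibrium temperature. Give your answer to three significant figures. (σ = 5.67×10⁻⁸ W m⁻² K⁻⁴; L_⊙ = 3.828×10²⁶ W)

T_eq ≈ 76.8 K

d = 1.01×10⁹ km = 1.01×10¹² m.
L = 1.20 × 3.828×10²⁶ = 4.59×10²⁶ W.
Flux: S = L/(4πd²) = 4.59×10²⁶/(4π×(1.01×10¹²)²) = 35.8 W m⁻².
Energy balance: absorbed = emitted ⇒ πR²·S(1−A) = 4πR²·σT_eq⁴, so T_eq⁴ = S(1−A)/(4σ).
T_eq = [35.8 × 0.22 / (4 × 5.67×10⁻⁸)]^(1/4) = (3.48×10⁷)^(1/4) = 76.8 K.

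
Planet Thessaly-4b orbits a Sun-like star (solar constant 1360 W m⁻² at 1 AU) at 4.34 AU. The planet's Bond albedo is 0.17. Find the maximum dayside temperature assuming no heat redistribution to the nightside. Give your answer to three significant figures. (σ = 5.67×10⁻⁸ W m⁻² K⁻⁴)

T_ss ≈ 180 K

Flux at 4.34 AU: S = 1360/4.34² = 72.2 W m⁻².
With no redistribution each surface element balances locally: S(1−A) = σT⁴.
T = [72.2 × 0.83 / 5.67×10⁻⁸]^(1/4) = (1.06×10⁹)^(1/4) = 180 K.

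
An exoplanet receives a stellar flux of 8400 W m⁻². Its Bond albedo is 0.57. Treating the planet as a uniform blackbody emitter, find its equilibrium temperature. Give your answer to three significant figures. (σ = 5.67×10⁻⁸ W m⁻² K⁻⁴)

T_eq ≈ 355 K

Energy balance: absorbed = emitted ⇒ πR²·S(1−A) = 4πR²·σT_eq⁴, so T_eq⁴ = S(1−A)/(4σ).
T_eq = [8400 × 0.43 / (4 × 5.67×10⁻⁸)]^(1/4) = (1.59×10¹⁰)^(1/4) = 355 K.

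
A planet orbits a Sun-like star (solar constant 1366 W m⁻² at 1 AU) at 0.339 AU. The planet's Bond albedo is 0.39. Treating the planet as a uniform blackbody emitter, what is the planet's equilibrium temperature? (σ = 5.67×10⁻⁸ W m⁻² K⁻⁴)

T_eq ≈ 423 K

Flux at 0.339 AU: S = 1366/0.339² = 1.19×10⁴ W m⁻².
Energy balance: absorbed = emitted ⇒ πR²·S(1−A) = 4πR²·σT_eq⁴, so T_eq⁴ = S(1−A)/(4σ).
T_eq = [1.19×10⁴ × 0.61 / (4 × 5.67×10⁻⁸)]^(1/4) = (3.20×10¹⁰)^(1/4) = 423 K.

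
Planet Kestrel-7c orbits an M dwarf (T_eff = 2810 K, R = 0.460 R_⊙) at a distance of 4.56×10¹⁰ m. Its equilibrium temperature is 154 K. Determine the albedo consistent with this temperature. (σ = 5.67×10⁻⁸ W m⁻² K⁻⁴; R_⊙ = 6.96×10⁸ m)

A ≈ 0.27

R_⋆ = 0.460 × 6.96×10⁸ = 3.20×10⁸ m.
L = 4πR_⋆²σT_⋆⁴ = 4π(3.20×10⁸)² × 5.67×10⁻⁸ × (2810)⁴ = 4.55×10²⁴ W.
S = L/(4πd²) = 174 W m⁻².
From T_eq⁴ = S(1−A)/(4σ): 1−A = 4σT_eq⁴/S.
1−A = 4 × 5.67×10⁻⁸ × (154)⁴ / 174 = 0.732.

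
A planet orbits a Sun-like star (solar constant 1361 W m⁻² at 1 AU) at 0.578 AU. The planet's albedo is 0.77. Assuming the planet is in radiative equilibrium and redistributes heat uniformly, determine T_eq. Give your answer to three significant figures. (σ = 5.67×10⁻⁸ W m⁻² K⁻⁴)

T_eq ≈ 254 K

Flux at 0.578 AU: S = 1361/0.578² = 4070 W m⁻².
Energy balance: absorbed = emitted ⇒ πR²·S(1−A) = 4πR²·σT_eq⁴, so T_eq⁴ = S(1−A)/(4σ).
T_eq = [4070 × 0.23 / (4 × 5.67×10⁻⁸)]^(1/4) = (4.13×10⁹)^(1/4) = 254 K.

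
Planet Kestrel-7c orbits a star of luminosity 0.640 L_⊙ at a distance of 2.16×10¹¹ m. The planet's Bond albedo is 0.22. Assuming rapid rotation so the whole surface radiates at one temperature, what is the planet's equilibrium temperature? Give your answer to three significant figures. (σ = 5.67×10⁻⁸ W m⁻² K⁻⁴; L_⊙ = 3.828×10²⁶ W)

T_eq ≈ 195 K

L = 0.640 × 3.828×10²⁶ = 2.45×10²⁶ W.
Flux: S = L/(4πd²) = 2.45×10²⁶/(4π×(2.16×10¹¹)²) = 418 W m⁻².
Energy balance: absorbed = emitted ⇒ πR²·S(1−A) = 4πR²·σT_eq⁴, so T_eq⁴ = S(1−A)/(4σ).
T_eq = [418 × 0.78 / (4 × 5.67×10⁻⁸)]^(1/4) = (1.44×10⁹)^(1/4) = 195 K.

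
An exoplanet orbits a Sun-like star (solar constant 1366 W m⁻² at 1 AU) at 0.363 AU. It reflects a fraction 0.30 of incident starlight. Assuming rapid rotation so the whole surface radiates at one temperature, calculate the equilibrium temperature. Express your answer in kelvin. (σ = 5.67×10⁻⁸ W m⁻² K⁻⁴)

T_eq ≈ 423 K

Flux at 0.363 AU: S = 1366/0.363² = 1.04×10⁴ W m⁻².
Energy balance: absorbed = emitted ⇒ πR²·S(1−A) = 4πR²·σT_eq⁴, so T_eq⁴ = S(1−A)/(4σ).
T_eq = [1.04×10⁴ × 0.70 / (4 × 5.67×10⁻⁸)]^(1/4) = (3.20×10¹⁰)^(1/4) = 423 K.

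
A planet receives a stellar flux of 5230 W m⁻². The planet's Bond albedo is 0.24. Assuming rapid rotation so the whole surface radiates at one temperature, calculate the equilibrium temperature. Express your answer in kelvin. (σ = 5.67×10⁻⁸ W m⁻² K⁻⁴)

T_eq ≈ 364 K

Energy balance: absorbed = emitted ⇒ πR²·S(1−A) = 4πR²·σT_eq⁴, so T_eq⁴ = S(1−A)/(4σ).
T_eq = [5230 × 0.76 / (4 × 5.67×10⁻⁸)]^(1/4) = (1.75×10¹⁰)^(1/4) = 364 K.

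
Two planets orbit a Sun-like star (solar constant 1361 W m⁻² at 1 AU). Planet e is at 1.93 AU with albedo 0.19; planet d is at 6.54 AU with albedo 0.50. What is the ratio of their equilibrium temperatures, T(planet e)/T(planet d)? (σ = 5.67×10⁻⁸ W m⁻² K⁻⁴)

T_eq = [S₀(1−A)/(4σd²)]^(1/4), so T ∝ (1−A)^(1/4) / √d.
T₁ = [1361×0.81/(4×5.67×10⁻⁸×1.93²)]^(1/4) = 190.06 K.
T₂ = [1361×0.50/(4×5.67×10⁻⁸×6.54²)]^(1/4) = 91.52 K.

T₁/T₂ ≈ 2.077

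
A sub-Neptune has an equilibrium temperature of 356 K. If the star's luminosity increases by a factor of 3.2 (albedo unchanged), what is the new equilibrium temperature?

T_eq ∝ L^(1/4) · d^(−1/2).
T′ = 356 × 3.2^(1/4) = 476 K.

T_eq ≈ 476 K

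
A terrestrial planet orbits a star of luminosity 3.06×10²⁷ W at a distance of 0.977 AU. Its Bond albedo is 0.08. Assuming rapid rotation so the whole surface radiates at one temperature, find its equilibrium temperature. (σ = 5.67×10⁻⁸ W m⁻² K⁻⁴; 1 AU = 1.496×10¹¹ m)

d = 0.977 AU = 1.46×10¹¹ m.
Flux: S = L/(4πd²) = 3.06×10²⁷/(4π×(1.46×10¹¹)²) = 1.14×10⁴ W m⁻².
Energy balance: absorbed = emitted ⇒ πR²·S(1−A) = 4πR²·σT_eq⁴, so T_eq⁴ = S(1−A)/(4σ).
T_eq = [1.14×10⁴ × 0.92 / (4 × 5.67×10⁻⁸)]^(1/4) = (4.62×10¹⁰)^(1/4) = 464 K.

T_eq ≈ 464 K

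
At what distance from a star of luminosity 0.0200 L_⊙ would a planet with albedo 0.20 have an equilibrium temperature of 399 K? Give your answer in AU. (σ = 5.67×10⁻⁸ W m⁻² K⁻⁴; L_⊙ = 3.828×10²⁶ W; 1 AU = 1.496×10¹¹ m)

L = 0.0200 × 3.828×10²⁶ = 7.66×10²⁴ W.
From T_eq⁴ = L(1−A)/(16πσd²): d = √[L(1−A)/(16πσT_eq⁴)].
d = √[7.66×10²⁴ × 0.80 / (16π × 5.67×10⁻⁸ × (399)⁴)] = 9.21×10⁹ m = 0.0616 AU.

d ≈ 0.0616 AU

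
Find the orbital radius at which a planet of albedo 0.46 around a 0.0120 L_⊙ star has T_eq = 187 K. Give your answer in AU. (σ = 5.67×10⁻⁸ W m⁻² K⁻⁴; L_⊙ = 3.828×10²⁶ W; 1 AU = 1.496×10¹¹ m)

d ≈ 0.178 AU

L = 0.0120 × 3.828×10²⁶ = 4.59×10²⁴ W.
From T_eq⁴ = L(1−A)/(16πσd²): d = √[L(1−A)/(16πσT_eq⁴)].
d = √[4.59×10²⁴ × 0.54 / (16π × 5.67×10⁻⁸ × (187)⁴)] = 2.67×10¹⁰ m = 0.178 AU.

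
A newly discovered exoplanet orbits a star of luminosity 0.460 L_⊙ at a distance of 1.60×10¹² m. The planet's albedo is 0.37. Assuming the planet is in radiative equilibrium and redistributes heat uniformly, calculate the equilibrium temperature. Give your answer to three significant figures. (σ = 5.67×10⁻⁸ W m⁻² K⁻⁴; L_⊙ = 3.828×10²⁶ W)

T_eq ≈ 62.4 K

L = 0.460 × 3.828×10²⁶ = 1.76×10²⁶ W.
Flux: S = L/(4πd²) = 1.76×10²⁶/(4π×(1.60×10¹²)²) = 5.47 W m⁻².
Energy balance: absorbed = emitted ⇒ πR²·S(1−A) = 4πR²·σT_eq⁴, so T_eq⁴ = S(1−A)/(4σ).
T_eq = [5.47 × 0.63 / (4 × 5.67×10⁻⁸)]^(1/4) = (1.52×10⁷)^(1/4) = 62.4 K.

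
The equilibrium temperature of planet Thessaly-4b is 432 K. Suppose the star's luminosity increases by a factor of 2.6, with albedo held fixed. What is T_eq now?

T_eq ≈ 549 K

T_eq ∝ L^(1/4) · d^(−1/2).
T′ = 432 × 2.6^(1/4) = 549 K.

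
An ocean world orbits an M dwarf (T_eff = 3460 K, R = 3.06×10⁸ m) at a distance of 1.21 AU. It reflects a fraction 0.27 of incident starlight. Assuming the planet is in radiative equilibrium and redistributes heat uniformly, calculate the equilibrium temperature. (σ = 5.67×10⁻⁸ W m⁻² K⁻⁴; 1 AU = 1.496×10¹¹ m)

T_eq ≈ 93.0 K

d = 1.21 AU = 1.81×10¹¹ m.
L = 4πR_⋆²σT_⋆⁴ = 4π(3.06×10⁸)² × 5.67×10⁻⁸ × (3460)⁴ = 9.56×10²⁴ W.
S = L/(4πd²) = 23.2 W m⁻².
Energy balance: absorbed = emitted ⇒ πR²·S(1−A) = 4πR²·σT_eq⁴, so T_eq⁴ = S(1−A)/(4σ).
T_eq = [23.2 × 0.73 / (4 × 5.67×10⁻⁸)]^(1/4) = (7.47×10⁷)^(1/4) = 93.0 K.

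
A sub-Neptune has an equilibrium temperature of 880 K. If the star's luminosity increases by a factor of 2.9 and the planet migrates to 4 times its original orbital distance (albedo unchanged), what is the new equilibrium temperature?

T_eq ≈ 574 K

T_eq ∝ L^(1/4) · d^(−1/2).
T′ = 880 × 2.9^(1/4) / 4^(1/2) = 574 K.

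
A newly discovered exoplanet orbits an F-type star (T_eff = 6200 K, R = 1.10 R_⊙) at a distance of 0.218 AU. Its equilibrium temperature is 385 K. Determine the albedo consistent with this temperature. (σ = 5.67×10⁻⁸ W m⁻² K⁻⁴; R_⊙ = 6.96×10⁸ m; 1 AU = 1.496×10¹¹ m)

R_⋆ = 1.10 × 6.96×10⁸ = 7.66×10⁸ m.
d = 0.218 AU = 3.26×10¹⁰ m.
L = 4πR_⋆²σT_⋆⁴ = 4π(7.66×10⁸)² × 5.67×10⁻⁸ × (6200)⁴ = 6.17×10²⁶ W.
S = L/(4πd²) = 4.62×10⁴ W m⁻².
From T_eq⁴ = S(1−A)/(4σ): 1−A = 4σT_eq⁴/S.
1−A = 4 × 5.67×10⁻⁸ × (385)⁴ / 4.62×10⁴ = 0.108.

A ≈ 0.89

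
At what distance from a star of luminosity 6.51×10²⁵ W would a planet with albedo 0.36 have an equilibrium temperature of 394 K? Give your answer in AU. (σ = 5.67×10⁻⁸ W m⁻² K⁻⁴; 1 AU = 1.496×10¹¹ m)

d ≈ 0.165 AU

From T_eq⁴ = L(1−A)/(16πσd²): d = √[L(1−A)/(16πσT_eq⁴)].
d = √[6.51×10²⁵ × 0.64 / (16π × 5.67×10⁻⁸ × (394)⁴)] = 2.46×10¹⁰ m = 0.165 AU.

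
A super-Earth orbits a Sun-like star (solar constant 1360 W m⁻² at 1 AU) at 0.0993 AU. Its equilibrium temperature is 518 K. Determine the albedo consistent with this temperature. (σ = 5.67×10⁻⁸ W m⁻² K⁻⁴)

Flux at 0.0993 AU: S = 1360/0.0993² = 1.38×10⁵ W m⁻².
From T_eq⁴ = S(1−A)/(4σ): 1−A = 4σT_eq⁴/S.
1−A = 4 × 5.67×10⁻⁸ × (518)⁴ / 1.38×10⁵ = 0.118.

A ≈ 0.88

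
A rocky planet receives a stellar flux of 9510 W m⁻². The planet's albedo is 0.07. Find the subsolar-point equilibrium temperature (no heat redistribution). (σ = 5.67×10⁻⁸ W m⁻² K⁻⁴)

T_ss ≈ 628 K

At the subsolar point the surface absorbs S(1−A) and emits σT⁴ per unit area — no factor of 4, since only the local patch is in balance.
T = [9510 × 0.93 / 5.67×10⁻⁸]^(1/4) = (1.56×10¹¹)^(1/4) = 628 K.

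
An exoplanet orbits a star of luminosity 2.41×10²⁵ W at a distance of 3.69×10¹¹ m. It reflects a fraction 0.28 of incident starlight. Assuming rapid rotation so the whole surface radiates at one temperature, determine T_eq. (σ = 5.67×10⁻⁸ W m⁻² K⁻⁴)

T_eq ≈ 81.8 K

Flux: S = L/(4πd²) = 2.41×10²⁵/(4π×(3.69×10¹¹)²) = 14.1 W m⁻².
Energy balance: absorbed = emitted ⇒ πR²·S(1−A) = 4πR²·σT_eq⁴, so T_eq⁴ = S(1−A)/(4σ).
T_eq = [14.1 × 0.72 / (4 × 5.67×10⁻⁸)]^(1/4) = (4.47×10⁷)^(1/4) = 81.8 K.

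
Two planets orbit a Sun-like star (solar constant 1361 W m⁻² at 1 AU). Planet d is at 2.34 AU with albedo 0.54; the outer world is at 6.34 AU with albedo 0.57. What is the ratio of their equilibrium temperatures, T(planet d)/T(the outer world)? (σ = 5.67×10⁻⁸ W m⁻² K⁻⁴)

T₁/T₂ ≈ 1.674

T_eq = [S₀(1−A)/(4σd²)]^(1/4), so T ∝ (1−A)^(1/4) / √d.
T₁ = [1361×0.46/(4×5.67×10⁻⁸×2.34²)]^(1/4) = 149.84 K.
T₂ = [1361×0.43/(4×5.67×10⁻⁸×6.34²)]^(1/4) = 89.51 K.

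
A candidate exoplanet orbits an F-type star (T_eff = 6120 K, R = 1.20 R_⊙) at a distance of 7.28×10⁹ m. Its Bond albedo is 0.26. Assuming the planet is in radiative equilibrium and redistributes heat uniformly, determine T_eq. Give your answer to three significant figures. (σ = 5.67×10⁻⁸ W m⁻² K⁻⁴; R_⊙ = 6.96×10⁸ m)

T_eq ≈ 1360 K

R_⋆ = 1.20 × 6.96×10⁸ = 8.35×10⁸ m.
L = 4πR_⋆²σT_⋆⁴ = 4π(8.35×10⁸)² × 5.67×10⁻⁸ × (6120)⁴ = 6.97×10²⁶ W.
S = L/(4πd²) = 1.05×10⁶ W m⁻².
Energy balance: absorbed = emitted ⇒ πR²·S(1−A) = 4πR²·σT_eq⁴, so T_eq⁴ = S(1−A)/(4σ).
T_eq = [1.05×10⁶ × 0.74 / (4 × 5.67×10⁻⁸)]^(1/4) = (3.42×10¹²)^(1/4) = 1360 K.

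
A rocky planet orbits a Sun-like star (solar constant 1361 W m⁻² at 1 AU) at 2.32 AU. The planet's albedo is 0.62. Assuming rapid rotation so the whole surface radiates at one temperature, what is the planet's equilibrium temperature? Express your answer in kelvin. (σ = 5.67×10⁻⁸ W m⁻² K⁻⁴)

T_eq ≈ 143 K

Flux at 2.32 AU: S = 1361/2.32² = 253 W m⁻².
Energy balance: absorbed = emitted ⇒ πR²·S(1−A) = 4πR²·σT_eq⁴, so T_eq⁴ = S(1−A)/(4σ).
T_eq = [253 × 0.38 / (4 × 5.67×10⁻⁸)]^(1/4) = (4.24×10⁸)^(1/4) = 143 K.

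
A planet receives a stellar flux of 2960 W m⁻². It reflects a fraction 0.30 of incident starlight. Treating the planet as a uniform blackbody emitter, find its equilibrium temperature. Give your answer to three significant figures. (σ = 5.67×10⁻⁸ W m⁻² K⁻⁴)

Energy balance: absorbed = emitted ⇒ πR²·S(1−A) = 4πR²·σT_eq⁴, so T_eq⁴ = S(1−A)/(4σ).
T_eq = [2960 × 0.70 / (4 × 5.67×10⁻⁸)]^(1/4) = (9.14×10⁹)^(1/4) = 309 K.

T_eq ≈ 309 K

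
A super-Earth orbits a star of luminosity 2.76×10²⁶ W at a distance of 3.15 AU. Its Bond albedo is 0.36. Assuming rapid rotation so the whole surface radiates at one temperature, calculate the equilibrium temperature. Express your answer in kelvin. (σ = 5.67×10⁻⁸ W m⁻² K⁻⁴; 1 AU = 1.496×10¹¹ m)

d = 3.15 AU = 4.71×10¹¹ m.
Flux: S = L/(4πd²) = 2.76×10²⁶/(4π×(4.71×10¹¹)²) = 98.9 W m⁻².
Energy balance: absorbed = emitted ⇒ πR²·S(1−A) = 4πR²·σT_eq⁴, so T_eq⁴ = S(1−A)/(4σ).
T_eq = [98.9 × 0.64 / (4 × 5.67×10⁻⁸)]^(1/4) = (2.79×10⁸)^(1/4) = 129 K.

T_eq ≈ 129 K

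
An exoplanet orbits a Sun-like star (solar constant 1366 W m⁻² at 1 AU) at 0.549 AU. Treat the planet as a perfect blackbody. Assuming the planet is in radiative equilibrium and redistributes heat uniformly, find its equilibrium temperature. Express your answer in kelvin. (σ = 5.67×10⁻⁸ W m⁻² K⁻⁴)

T_eq ≈ 376 K

Flux at 0.549 AU: S = 1366/0.549² = 4530 W m⁻².
Energy balance: absorbed = emitted ⇒ πR²·S(1−A) = 4πR²·σT_eq⁴, so T_eq⁴ = S(1−A)/(4σ).
T_eq = [4530 × 1.00 / (4 × 5.67×10⁻⁸)]^(1/4) = (2.00×10¹⁰)^(1/4) = 376 K.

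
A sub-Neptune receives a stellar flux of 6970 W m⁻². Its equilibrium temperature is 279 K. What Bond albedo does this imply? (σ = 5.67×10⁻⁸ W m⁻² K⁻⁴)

A ≈ 0.80

From T_eq⁴ = S(1−A)/(4σ): 1−A = 4σT_eq⁴/S.
1−A = 4 × 5.67×10⁻⁸ × (279)⁴ / 6970 = 0.197.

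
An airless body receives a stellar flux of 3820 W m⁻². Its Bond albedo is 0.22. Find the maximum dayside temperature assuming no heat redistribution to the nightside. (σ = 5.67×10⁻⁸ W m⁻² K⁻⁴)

With no redistribution each surface element balances locally: S(1−A) = σT⁴.
T = [3820 × 0.78 / 5.67×10⁻⁸]^(1/4) = (5.26×10¹⁰)^(1/4) = 479 K.

T_ss ≈ 479 K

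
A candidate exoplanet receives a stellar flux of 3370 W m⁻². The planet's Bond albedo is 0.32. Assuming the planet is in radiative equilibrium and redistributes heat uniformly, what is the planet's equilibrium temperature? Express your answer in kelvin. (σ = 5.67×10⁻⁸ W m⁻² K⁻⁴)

T_eq ≈ 317 K

Energy balance: absorbed = emitted ⇒ πR²·S(1−A) = 4πR²·σT_eq⁴, so T_eq⁴ = S(1−A)/(4σ).
T_eq = [3370 × 0.68 / (4 × 5.67×10⁻⁸)]^(1/4) = (1.01×10¹⁰)^(1/4) = 317 K.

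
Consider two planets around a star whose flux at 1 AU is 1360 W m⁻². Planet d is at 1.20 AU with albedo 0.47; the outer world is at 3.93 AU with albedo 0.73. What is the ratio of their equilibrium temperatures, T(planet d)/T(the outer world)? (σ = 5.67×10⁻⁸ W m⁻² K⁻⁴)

T₁/T₂ ≈ 2.142

T_eq = [S₀(1−A)/(4σd²)]^(1/4), so T ∝ (1−A)^(1/4) / √d.
T₁ = [1360×0.53/(4×5.67×10⁻⁸×1.20²)]^(1/4) = 216.75 K.
T₂ = [1360×0.27/(4×5.67×10⁻⁸×3.93²)]^(1/4) = 101.19 K.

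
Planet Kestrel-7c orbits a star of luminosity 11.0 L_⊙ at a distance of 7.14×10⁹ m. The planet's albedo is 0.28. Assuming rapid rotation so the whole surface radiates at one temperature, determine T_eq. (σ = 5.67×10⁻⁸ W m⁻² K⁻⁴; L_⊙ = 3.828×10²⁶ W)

T_eq ≈ 2140 K

L = 11.0 × 3.828×10²⁶ = 4.21×10²⁷ W.
Flux: S = L/(4πd²) = 4.21×10²⁷/(4π×(7.14×10⁹)²) = 6.57×10⁶ W m⁻².
Energy balance: absorbed = emitted ⇒ πR²·S(1−A) = 4πR²·σT_eq⁴, so T_eq⁴ = S(1−A)/(4σ).
T_eq = [6.57×10⁶ × 0.72 / (4 × 5.67×10⁻⁸)]^(1/4) = (2.09×10¹³)^(1/4) = 2140 K.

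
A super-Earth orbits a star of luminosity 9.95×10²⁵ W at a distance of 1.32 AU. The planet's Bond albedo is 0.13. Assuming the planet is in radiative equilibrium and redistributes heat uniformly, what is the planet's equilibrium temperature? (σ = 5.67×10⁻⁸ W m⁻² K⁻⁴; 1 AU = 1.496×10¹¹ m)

d = 1.32 AU = 1.97×10¹¹ m.
Flux: S = L/(4πd²) = 9.95×10²⁵/(4π×(1.97×10¹¹)²) = 203 W m⁻².
Energy balance: absorbed = emitted ⇒ πR²·S(1−A) = 4πR²·σT_eq⁴, so T_eq⁴ = S(1−A)/(4σ).
T_eq = [203 × 0.87 / (4 × 5.67×10⁻⁸)]^(1/4) = (7.79×10⁸)^(1/4) = 167 K.

T_eq ≈ 167 K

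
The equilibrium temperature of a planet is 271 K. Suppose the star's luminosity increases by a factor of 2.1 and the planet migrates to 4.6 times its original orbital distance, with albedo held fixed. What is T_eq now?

T_eq ∝ L^(1/4) · d^(−1/2).
T′ = 271 × 2.1^(1/4) / 4.6^(1/2) = 152 K.

T_eq ≈ 152 K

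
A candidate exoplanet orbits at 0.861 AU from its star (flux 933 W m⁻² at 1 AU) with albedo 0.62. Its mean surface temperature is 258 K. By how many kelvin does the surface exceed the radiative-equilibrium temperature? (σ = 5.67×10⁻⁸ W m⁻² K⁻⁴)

S = 933/0.861² = 1259 W m⁻².
T_eq = [S(1−A)/(4σ)]^(1/4) = [1259×0.38/(4×5.67×10⁻⁸)]^(1/4) = 214.3 K.
ΔT = T_surf − T_eq = 258 − 214.3.

ΔT ≈ 43.7 K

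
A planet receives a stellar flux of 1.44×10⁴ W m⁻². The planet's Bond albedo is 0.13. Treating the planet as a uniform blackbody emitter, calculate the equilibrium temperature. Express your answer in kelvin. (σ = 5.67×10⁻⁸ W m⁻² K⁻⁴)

Energy balance: absorbed = emitted ⇒ πR²·S(1−A) = 4πR²·σT_eq⁴, so T_eq⁴ = S(1−A)/(4σ).
T_eq = [1.44×10⁴ × 0.87 / (4 × 5.67×10⁻⁸)]^(1/4) = (5.52×10¹⁰)^(1/4) = 485 K.

T_eq ≈ 485 K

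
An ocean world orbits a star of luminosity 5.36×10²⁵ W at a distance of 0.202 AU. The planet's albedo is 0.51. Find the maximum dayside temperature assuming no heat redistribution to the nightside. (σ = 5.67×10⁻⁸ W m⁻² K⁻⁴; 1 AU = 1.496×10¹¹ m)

d = 0.202 AU = 3.02×10¹⁰ m.
Flux: S = L/(4πd²) = 5.36×10²⁵/(4π×(3.02×10¹⁰)²) = 4670 W m⁻².
With no redistribution each surface element balances locally: S(1−A) = σT⁴.
T = [4670 × 0.49 / 5.67×10⁻⁸]^(1/4) = (4.04×10¹⁰)^(1/4) = 448 K.

T_ss ≈ 448 K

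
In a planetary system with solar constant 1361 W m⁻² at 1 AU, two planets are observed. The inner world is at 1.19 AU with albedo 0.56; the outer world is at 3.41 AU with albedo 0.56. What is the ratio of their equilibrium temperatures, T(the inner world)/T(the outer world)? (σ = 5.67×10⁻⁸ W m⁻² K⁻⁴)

T_eq = [S₀(1−A)/(4σd²)]^(1/4), so T ∝ (1−A)^(1/4) / √d.
T₁ = [1361×0.44/(4×5.67×10⁻⁸×1.19²)]^(1/4) = 207.80 K.
T₂ = [1361×0.44/(4×5.67×10⁻⁸×3.41²)]^(1/4) = 122.76 K.

T₁/T₂ ≈ 1.693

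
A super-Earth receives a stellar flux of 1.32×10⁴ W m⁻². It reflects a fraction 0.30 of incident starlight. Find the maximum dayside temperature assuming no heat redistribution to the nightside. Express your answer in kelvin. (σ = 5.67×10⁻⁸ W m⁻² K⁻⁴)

With no redistribution each surface element balances locally: S(1−A) = σT⁴.
T = [1.32×10⁴ × 0.70 / 5.67×10⁻⁸]^(1/4) = (1.63×10¹¹)^(1/4) = 635 K.

T_ss ≈ 635 K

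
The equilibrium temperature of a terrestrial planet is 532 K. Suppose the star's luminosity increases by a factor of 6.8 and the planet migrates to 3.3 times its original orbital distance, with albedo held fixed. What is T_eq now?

T_eq ∝ L^(1/4) · d^(−1/2).
T′ = 532 × 6.8^(1/4) / 3.3^(1/2) = 473 K.

T_eq ≈ 473 K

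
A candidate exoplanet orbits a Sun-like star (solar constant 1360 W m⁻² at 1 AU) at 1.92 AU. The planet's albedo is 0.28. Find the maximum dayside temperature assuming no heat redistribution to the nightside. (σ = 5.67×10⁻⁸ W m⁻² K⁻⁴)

T_ss ≈ 262 K

Flux at 1.92 AU: S = 1360/1.92² = 369 W m⁻².
With no redistribution each surface element balances locally: S(1−A) = σT⁴.
T = [369 × 0.72 / 5.67×10⁻⁸]^(1/4) = (4.68×10⁹)^(1/4) = 262 K.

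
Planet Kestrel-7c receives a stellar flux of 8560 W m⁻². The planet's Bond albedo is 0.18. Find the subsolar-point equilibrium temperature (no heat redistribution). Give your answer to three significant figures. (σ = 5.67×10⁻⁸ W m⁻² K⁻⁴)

T_ss ≈ 593 K

At the subsolar point the surface absorbs S(1−A) and emits σT⁴ per unit area — no factor of 4, since only the local patch is in balance.
T = [8560 × 0.82 / 5.67×10⁻⁸]^(1/4) = (1.24×10¹¹)^(1/4) = 593 K.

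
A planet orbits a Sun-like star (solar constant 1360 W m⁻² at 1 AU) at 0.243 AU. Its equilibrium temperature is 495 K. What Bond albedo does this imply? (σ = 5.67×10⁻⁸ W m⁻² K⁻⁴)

Flux at 0.243 AU: S = 1360/0.243² = 2.30×10⁴ W m⁻².
From T_eq⁴ = S(1−A)/(4σ): 1−A = 4σT_eq⁴/S.
1−A = 4 × 5.67×10⁻⁸ × (495)⁴ / 2.30×10⁴ = 0.591.

A ≈ 0.41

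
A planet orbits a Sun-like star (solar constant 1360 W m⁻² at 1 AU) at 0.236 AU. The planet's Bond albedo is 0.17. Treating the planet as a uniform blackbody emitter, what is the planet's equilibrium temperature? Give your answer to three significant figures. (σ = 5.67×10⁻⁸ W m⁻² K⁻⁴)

T_eq ≈ 547 K

Flux at 0.236 AU: S = 1360/0.236² = 2.44×10⁴ W m⁻².
Energy balance: absorbed = emitted ⇒ πR²·S(1−A) = 4πR²·σT_eq⁴, so T_eq⁴ = S(1−A)/(4σ).
T_eq = [2.44×10⁴ × 0.83 / (4 × 5.67×10⁻⁸)]^(1/4) = (8.94×10¹⁰)^(1/4) = 547 K.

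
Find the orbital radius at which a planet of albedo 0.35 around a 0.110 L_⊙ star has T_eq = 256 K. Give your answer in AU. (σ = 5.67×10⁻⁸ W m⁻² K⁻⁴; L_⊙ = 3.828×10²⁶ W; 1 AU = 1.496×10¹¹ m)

L = 0.110 × 3.828×10²⁶ = 4.21×10²⁵ W.
From T_eq⁴ = L(1−A)/(16πσd²): d = √[L(1−A)/(16πσT_eq⁴)].
d = √[4.21×10²⁵ × 0.65 / (16π × 5.67×10⁻⁸ × (256)⁴)] = 4.73×10¹⁰ m = 0.316 AU.

d ≈ 0.316 AU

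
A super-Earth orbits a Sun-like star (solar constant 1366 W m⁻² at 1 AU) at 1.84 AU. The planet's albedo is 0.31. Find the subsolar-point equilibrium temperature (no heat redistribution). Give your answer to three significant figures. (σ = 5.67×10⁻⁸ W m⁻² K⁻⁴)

T_ss ≈ 265 K

Flux at 1.84 AU: S = 1366/1.84² = 403 W m⁻².
At the subsolar point the surface absorbs S(1−A) and emits σT⁴ per unit area — no factor of 4, since only the local patch is in balance.
T = [403 × 0.69 / 5.67×10⁻⁸]^(1/4) = (4.91×10⁹)^(1/4) = 265 K.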